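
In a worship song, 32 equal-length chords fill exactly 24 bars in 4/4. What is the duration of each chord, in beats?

24 bars × 4 beats/bar = 96 beats total.
96 beats ÷ 32 chords = 3 beats per chord.
(That is a dotted half note.)

3 beats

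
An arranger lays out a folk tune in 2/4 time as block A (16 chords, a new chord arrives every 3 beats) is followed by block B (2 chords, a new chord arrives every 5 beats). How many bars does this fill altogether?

29 bars

A: 16 × 3 = 48 beats = 24 bars.
B: 2 × 5 = 10 beats = 5 bars.
Total: 24 + 5 = 29 bars.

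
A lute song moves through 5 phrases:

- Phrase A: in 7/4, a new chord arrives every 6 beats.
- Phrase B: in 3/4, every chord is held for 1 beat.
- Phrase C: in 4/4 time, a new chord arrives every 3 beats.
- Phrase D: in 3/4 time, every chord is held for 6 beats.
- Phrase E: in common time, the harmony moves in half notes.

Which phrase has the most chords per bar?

Phrase B

A: each chord is 6 beats in 7/4, so 7/6 per bar.
B: each chord is 1 beat in 3/4, so 3 per bar.
C: each chord is 3 beats in 4/4, so 4/3 per bar.
D: each chord is 6 beats in 3/4, so 0.5 per bar.
E: each chord is 2 beats in 4/4, so 2 per bar.
Fastest is B at 3 chords/bar.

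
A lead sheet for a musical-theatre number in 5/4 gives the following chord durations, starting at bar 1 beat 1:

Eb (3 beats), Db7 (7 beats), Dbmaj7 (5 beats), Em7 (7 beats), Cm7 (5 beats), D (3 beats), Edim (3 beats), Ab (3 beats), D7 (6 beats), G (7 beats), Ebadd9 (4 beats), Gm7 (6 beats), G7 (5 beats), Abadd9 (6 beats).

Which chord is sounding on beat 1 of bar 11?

Ebadd9

Beat 1 of bar 11 is beat (11−1)×5 + 1 = 51 overall.
Running totals: Eb ends at 3, Db7 ends at 10, Dbmaj7 ends at 15, Em7 ends at 22, Cm7 ends at 27, D ends at 30, Edim ends at 33, Ab ends at 36, D7 ends at 42, G ends at 49, Ebadd9 ends at 53.
Beat 51 falls within Ebadd9.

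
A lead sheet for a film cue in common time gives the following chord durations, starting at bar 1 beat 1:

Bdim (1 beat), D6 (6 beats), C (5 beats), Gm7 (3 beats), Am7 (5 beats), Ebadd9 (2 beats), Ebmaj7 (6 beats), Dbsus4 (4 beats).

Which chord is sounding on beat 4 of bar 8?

Beat 4 of bar 8 is beat (8−1)×4 + 4 = 32 overall.
Running totals: Bdim ends at 1, D6 ends at 7, C ends at 12, Gm7 ends at 15, Am7 ends at 20, Ebadd9 ends at 22, Ebmaj7 ends at 28, Dbsus4 ends at 32.
Beat 32 falls within Dbsus4.

Dbsus4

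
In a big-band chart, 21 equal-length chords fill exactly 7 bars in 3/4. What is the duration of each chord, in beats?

1 beat

7 bars × 3 beats/bar = 21 beats total.
21 beats ÷ 21 chords = 1 beats per chord.
(That is a quarter note.)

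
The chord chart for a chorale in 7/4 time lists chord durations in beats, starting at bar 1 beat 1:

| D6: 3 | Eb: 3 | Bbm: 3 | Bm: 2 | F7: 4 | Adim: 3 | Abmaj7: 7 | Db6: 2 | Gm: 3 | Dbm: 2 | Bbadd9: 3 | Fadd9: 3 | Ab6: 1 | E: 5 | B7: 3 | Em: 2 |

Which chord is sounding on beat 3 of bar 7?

B7

Beat 3 of bar 7 is beat (7−1)×7 + 3 = 45 overall.
Running totals: D6 ends at 3, Eb ends at 6, Bbm ends at 9, Bm ends at 11, F7 ends at 15, Adim ends at 18, Abmaj7 ends at 25, Db6 ends at 27, Gm ends at 30, Dbm ends at 32, Bbadd9 ends at 35, Fadd9 ends at 38, Ab6 ends at 39, E ends at 44, B7 ends at 47.
Beat 45 falls within B7.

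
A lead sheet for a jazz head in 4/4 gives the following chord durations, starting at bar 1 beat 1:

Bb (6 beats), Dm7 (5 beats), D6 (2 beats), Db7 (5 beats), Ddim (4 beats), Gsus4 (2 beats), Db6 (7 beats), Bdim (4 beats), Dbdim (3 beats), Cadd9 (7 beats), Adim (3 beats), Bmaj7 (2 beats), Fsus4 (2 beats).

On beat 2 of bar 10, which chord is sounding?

Dbdim

Beat 2 of bar 10 is beat (10−1)×4 + 2 = 38 overall.
Running totals: Bb ends at 6, Dm7 ends at 11, D6 ends at 13, Db7 ends at 18, Ddim ends at 22, Gsus4 ends at 24, Db6 ends at 31, Bdim ends at 35, Dbdim ends at 38.
Beat 38 falls within Dbdim.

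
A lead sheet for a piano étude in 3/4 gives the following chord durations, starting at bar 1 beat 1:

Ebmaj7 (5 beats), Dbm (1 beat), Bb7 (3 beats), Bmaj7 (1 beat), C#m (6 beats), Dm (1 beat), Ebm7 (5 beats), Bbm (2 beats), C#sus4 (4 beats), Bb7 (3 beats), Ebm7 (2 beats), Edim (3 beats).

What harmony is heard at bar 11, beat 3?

Beat 3 of bar 11 is beat (11−1)×3 + 3 = 33 overall.
Running totals: Ebmaj7 ends at 5, Dbm ends at 6, Bb7 ends at 9, Bmaj7 ends at 10, C#m ends at 16, Dm ends at 17, Ebm7 ends at 22, Bbm ends at 24, C#sus4 ends at 28, Bb7 ends at 31, Ebm7 ends at 33.
Beat 33 falls within Ebm7.

Ebm7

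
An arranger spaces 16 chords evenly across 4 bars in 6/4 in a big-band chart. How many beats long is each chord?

4 bars × 6 beats/bar = 24 beats total.
24 beats ÷ 16 chords = 1.5 beats per chord.
(That is a dotted quarter note.)

1.5 beats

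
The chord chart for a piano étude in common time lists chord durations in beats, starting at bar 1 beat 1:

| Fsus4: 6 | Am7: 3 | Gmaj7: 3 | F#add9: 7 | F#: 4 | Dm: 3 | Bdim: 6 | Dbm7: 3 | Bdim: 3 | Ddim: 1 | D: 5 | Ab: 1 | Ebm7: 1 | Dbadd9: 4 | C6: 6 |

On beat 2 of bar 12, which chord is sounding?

Beat 2 of bar 12 is beat (12−1)×4 + 2 = 46 overall.
Running totals: Fsus4 ends at 6, Am7 ends at 9, Gmaj7 ends at 12, F#add9 ends at 19, F# ends at 23, Dm ends at 26, Bdim ends at 32, Dbm7 ends at 35, Bdim ends at 38, Ddim ends at 39, D ends at 44, Ab ends at 45, Ebm7 ends at 46.
Beat 46 falls within Ebm7.

Ebm7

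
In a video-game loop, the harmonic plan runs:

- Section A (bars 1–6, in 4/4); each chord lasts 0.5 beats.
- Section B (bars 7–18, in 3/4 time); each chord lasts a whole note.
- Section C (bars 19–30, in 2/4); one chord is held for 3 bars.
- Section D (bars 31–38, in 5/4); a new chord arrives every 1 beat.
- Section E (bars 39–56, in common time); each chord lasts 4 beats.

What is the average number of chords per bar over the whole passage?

A: 6 bars of 4 beats is 24 beats; at 0.5 beats each that's 48 chords.
B: 12 bars of 3 beats is 36 beats; at 4 beats each that's 9 chords.
C: 12 bars of 2 beats is 24 beats; at 6 beats each that's 4 chords.
D: 8 bars of 5 beats is 40 beats; at 1 beat each that's 40 chords.
E: 18 bars of 4 beats is 72 beats; at 4 beats each that's 18 chords.
Overall: 119 chords over 56 bars → 119/56 = 2.125 chords per bar.

2.125 chords per bar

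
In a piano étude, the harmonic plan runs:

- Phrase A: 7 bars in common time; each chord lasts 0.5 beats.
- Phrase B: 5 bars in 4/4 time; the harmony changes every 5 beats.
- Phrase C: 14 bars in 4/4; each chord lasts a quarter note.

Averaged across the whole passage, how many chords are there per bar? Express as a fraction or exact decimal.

58/13 chords per bar

A: 7 bars of 4 beats is 28 beats; at 0.5 beats each that's 56 chords.
B: 5 bars of 4 beats is 20 beats; at 5 beats each that's 4 chords.
C: 14 bars of 4 beats is 56 beats; at 1 beat each that's 56 chords.
Overall: 116 chords over 26 bars → 116/26 = 58/13 chords per bar.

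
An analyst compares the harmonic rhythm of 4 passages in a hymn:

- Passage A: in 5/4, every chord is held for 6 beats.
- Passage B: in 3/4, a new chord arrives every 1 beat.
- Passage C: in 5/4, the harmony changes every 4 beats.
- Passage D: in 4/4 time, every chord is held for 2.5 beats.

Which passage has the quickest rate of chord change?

A: 5/6 = 5/6 chords/bar.
B: 3/1 = 3 chords/bar.
C: 5/4 = 1.25 chords/bar.
D: 4/2.5 = 1.6 chords/bar.
Fastest is B at 3 chords/bar.

Passage B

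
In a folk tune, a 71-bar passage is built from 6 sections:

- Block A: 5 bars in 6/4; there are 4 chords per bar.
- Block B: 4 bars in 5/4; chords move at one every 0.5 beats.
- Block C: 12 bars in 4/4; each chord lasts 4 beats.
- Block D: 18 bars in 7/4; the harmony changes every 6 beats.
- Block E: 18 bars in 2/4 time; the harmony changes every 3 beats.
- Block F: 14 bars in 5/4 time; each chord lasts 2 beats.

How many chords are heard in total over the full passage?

A: 5·6 = 30 beats, 30/1.5 = 20 chords.
B: 4·5 = 20 beats, 20/0.5 = 40 chords.
C: 12·4 = 48 beats, 48/4 = 12 chords.
D: 18·7 = 126 beats, 126/6 = 21 chords.
E: 18·2 = 36 beats, 36/3 = 12 chords.
F: 14·5 = 70 beats, 70/2 = 35 chords.
Total: 20 + 40 + 12 + 21 + 12 + 35 = 140.

140 chords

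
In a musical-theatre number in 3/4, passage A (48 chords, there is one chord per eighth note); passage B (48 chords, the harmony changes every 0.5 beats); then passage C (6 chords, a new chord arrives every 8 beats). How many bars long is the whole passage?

32 bars

A: 48 × 0.5 = 24 beats = 8 bars.
B: 48 × 0.5 = 24 beats = 8 bars.
C: 6 × 8 = 48 beats = 16 bars.
Total: 8 + 8 + 16 = 32 bars.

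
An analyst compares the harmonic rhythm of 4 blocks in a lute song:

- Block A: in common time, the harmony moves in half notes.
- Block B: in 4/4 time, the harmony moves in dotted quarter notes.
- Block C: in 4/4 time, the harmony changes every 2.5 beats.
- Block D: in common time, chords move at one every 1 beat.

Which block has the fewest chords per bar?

Block C

A: 4 beats/bar ÷ 2 beats/chord = 2 chords/bar.
B: 4 beats/bar ÷ 1.5 beats/chord = 8/3 chords/bar.
C: 4 beats/bar ÷ 2.5 beats/chord = 1.6 chords/bar.
D: 4 beats/bar ÷ 1 beat/chord = 4 chords/bar.
Slowest is C at 1.6 chords/bar.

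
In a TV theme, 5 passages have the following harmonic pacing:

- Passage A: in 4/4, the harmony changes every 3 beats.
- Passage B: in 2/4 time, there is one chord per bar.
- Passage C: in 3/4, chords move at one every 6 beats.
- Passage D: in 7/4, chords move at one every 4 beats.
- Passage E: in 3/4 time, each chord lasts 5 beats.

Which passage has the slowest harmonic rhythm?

Passage C

A: each chord is 3 beats in 4/4, so 4/3 per bar.
B: each chord is 2 beats in 2/4, so 1 per bar.
C: each chord is 6 beats in 3/4, so 0.5 per bar.
D: each chord is 4 beats in 7/4, so 1.75 per bar.
E: each chord is 5 beats in 3/4, so 0.6 per bar.
Slowest is C at 0.5 chords/bar.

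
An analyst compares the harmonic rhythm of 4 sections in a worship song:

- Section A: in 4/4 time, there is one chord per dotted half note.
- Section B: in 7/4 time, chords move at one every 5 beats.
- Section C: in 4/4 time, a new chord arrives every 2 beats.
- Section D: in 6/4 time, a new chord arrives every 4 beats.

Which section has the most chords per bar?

Section C

A: each chord is 3 beats in 4/4, so 4/3 per bar.
B: each chord is 5 beats in 7/4, so 1.4 per bar.
C: each chord is 2 beats in 4/4, so 2 per bar.
D: each chord is 4 beats in 6/4, so 1.5 per bar.
Fastest is C at 2 chords/bar.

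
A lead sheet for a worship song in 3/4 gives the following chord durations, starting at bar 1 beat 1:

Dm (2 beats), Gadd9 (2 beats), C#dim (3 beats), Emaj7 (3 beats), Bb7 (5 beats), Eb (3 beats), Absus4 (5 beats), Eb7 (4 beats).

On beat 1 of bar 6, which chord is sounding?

Eb

Beat 1 of bar 6 is beat (6−1)×3 + 1 = 16 overall.
Running totals: Dm ends at 2, Gadd9 ends at 4, C#dim ends at 7, Emaj7 ends at 10, Bb7 ends at 15, Eb ends at 18.
Beat 16 falls within Eb.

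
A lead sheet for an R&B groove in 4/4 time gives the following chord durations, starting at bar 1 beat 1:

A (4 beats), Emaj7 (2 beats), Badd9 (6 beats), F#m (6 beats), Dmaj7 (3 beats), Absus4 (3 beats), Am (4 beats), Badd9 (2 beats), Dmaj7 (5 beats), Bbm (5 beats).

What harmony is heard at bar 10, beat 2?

Beat 2 of bar 10 is beat (10−1)×4 + 2 = 38 overall.
Running totals: A ends at 4, Emaj7 ends at 6, Badd9 ends at 12, F#m ends at 18, Dmaj7 ends at 21, Absus4 ends at 24, Am ends at 28, Badd9 ends at 30, Dmaj7 ends at 35, Bbm ends at 40.
Beat 38 falls within Bbm.

Bbm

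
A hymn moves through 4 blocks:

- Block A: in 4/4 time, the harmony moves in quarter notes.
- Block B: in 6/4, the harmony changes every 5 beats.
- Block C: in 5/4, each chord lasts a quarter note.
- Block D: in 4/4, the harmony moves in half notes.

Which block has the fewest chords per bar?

Block B

A: 4/1 = 4 chords/bar.
B: 6/5 = 1.2 chords/bar.
C: 5/1 = 5 chords/bar.
D: 4/2 = 2 chords/bar.
Slowest is B at 1.2 chords/bar.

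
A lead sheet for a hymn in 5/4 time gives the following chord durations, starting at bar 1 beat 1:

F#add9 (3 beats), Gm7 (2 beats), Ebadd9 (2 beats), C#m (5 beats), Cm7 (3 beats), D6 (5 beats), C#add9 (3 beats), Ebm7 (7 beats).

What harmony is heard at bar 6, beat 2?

Beat 2 of bar 6 is beat (6−1)×5 + 2 = 27 overall.
Running totals: F#add9 ends at 3, Gm7 ends at 5, Ebadd9 ends at 7, C#m ends at 12, Cm7 ends at 15, D6 ends at 20, C#add9 ends at 23, Ebm7 ends at 30.
Beat 27 falls within Ebm7.

Ebm7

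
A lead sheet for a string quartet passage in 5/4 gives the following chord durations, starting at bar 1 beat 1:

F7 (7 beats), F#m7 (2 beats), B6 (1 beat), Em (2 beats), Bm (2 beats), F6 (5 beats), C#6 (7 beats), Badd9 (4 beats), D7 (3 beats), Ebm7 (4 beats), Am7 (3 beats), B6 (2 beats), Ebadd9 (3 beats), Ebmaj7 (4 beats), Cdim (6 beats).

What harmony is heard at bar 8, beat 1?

Ebm7

Beat 1 of bar 8 is beat (8−1)×5 + 1 = 36 overall.
Running totals: F7 ends at 7, F#m7 ends at 9, B6 ends at 10, Em ends at 12, Bm ends at 14, F6 ends at 19, C#6 ends at 26, Badd9 ends at 30, D7 ends at 33, Ebm7 ends at 37.
Beat 36 falls within Ebm7.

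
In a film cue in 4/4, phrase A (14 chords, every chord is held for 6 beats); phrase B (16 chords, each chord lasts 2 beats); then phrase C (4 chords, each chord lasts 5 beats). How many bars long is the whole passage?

A: 14 × 6 = 84 beats = 21 bars.
B: 16 × 2 = 32 beats = 8 bars.
C: 4 × 5 = 20 beats = 5 bars.
Total: 21 + 8 + 5 = 34 bars.

34 bars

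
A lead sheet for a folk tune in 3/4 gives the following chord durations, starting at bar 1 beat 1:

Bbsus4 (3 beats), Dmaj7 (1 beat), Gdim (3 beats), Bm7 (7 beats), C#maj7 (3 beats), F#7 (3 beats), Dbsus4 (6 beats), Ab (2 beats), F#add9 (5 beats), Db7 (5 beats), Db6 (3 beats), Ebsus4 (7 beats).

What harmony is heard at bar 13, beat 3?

Beat 3 of bar 13 is beat (13−1)×3 + 3 = 39 overall.
Running totals: Bbsus4 ends at 3, Dmaj7 ends at 4, Gdim ends at 7, Bm7 ends at 14, C#maj7 ends at 17, F#7 ends at 20, Dbsus4 ends at 26, Ab ends at 28, F#add9 ends at 33, Db7 ends at 38, Db6 ends at 41.
Beat 39 falls within Db6.

Db6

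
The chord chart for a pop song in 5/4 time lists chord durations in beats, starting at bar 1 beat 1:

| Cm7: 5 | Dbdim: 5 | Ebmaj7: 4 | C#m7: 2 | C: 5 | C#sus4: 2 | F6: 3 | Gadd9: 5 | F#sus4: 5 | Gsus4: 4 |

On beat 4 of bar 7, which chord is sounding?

Beat 4 of bar 7 is beat (7−1)×5 + 4 = 34 overall.
Running totals: Cm7 ends at 5, Dbdim ends at 10, Ebmaj7 ends at 14, C#m7 ends at 16, C ends at 21, C#sus4 ends at 23, F6 ends at 26, Gadd9 ends at 31, F#sus4 ends at 36.
Beat 34 falls within F#sus4.

F#sus4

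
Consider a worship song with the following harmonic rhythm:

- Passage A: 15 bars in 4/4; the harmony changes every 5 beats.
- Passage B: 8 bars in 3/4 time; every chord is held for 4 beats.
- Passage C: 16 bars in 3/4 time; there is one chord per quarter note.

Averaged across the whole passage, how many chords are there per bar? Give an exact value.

A: 15 bars of 4 beats is 60 beats; at 5 beats each that's 12 chords.
B: 8 bars of 3 beats is 24 beats; at 4 beats each that's 6 chords.
C: 16 bars of 3 beats is 48 beats; at 1 beat each that's 48 chords.
Overall: 66 chords over 39 bars → 66/39 = 22/13 chords per bar.

22/13 chords per bar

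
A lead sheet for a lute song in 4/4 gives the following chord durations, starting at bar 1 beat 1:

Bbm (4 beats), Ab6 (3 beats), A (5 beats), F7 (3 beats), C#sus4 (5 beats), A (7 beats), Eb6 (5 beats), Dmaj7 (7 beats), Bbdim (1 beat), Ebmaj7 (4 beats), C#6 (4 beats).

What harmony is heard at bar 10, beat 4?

Beat 4 of bar 10 is beat (10−1)×4 + 4 = 40 overall.
Running totals: Bbm ends at 4, Ab6 ends at 7, A ends at 12, F7 ends at 15, C#sus4 ends at 20, A ends at 27, Eb6 ends at 32, Dmaj7 ends at 39, Bbdim ends at 40.
Beat 40 falls within Bbdim.

Bbdim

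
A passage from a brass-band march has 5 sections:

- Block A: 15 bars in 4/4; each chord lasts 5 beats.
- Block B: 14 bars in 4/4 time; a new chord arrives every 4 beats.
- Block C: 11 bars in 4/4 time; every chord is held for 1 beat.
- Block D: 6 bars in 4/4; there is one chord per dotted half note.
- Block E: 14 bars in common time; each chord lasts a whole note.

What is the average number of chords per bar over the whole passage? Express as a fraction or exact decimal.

A: 15 bars of 4 beats is 60 beats; at 5 beats each that's 12 chords.
B: 14 bars of 4 beats is 56 beats; at 4 beats each that's 14 chords.
C: 11 bars of 4 beats is 44 beats; at 1 beat each that's 44 chords.
D: 6 bars of 4 beats is 24 beats; at 3 beats each that's 8 chords.
E: 14 bars of 4 beats is 56 beats; at 4 beats each that's 14 chords.
Overall: 92 chords over 60 bars → 92/60 = 23/15 chords per bar.

23/15 chords per bar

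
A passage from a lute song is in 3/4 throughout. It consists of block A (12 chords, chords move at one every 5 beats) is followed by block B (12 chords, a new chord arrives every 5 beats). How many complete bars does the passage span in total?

A: 12 × 5 = 60 beats = 20 bars.
B: 12 × 5 = 60 beats = 20 bars.
Total: 20 + 20 = 40 bars.

40 bars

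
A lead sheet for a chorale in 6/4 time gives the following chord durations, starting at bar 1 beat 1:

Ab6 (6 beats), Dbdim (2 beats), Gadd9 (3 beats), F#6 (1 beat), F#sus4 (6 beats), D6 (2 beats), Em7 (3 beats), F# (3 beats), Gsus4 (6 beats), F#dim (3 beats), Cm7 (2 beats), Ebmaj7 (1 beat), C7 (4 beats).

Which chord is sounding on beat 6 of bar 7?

Beat 6 of bar 7 is beat (7−1)×6 + 6 = 42 overall.
Running totals: Ab6 ends at 6, Dbdim ends at 8, Gadd9 ends at 11, F#6 ends at 12, F#sus4 ends at 18, D6 ends at 20, Em7 ends at 23, F# ends at 26, Gsus4 ends at 32, F#dim ends at 35, Cm7 ends at 37, Ebmaj7 ends at 38, C7 ends at 42.
Beat 42 falls within C7.

C7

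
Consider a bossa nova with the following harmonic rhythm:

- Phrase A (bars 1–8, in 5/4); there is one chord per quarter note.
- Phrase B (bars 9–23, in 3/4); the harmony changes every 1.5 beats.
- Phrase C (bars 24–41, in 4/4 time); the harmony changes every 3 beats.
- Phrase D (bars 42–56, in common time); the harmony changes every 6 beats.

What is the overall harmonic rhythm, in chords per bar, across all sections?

A: 8 bars of 5 beats is 40 beats; at 1 beat each that's 40 chords.
B: 15 bars of 3 beats is 45 beats; at 1.5 beats each that's 30 chords.
C: 18 bars of 4 beats is 72 beats; at 3 beats each that's 24 chords.
D: 15 bars of 4 beats is 60 beats; at 6 beats each that's 10 chords.
Overall: 104 chords over 56 bars → 104/56 = 13/7 chords per bar.

13/7 chords per bar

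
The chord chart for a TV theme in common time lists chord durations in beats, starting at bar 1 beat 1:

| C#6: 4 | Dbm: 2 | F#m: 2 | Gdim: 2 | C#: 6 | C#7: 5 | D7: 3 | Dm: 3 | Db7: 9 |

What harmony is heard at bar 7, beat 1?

Beat 1 of bar 7 is beat (7−1)×4 + 1 = 25 overall.
Running totals: C#6 ends at 4, Dbm ends at 6, F#m ends at 8, Gdim ends at 10, C# ends at 16, C#7 ends at 21, D7 ends at 24, Dm ends at 27.
Beat 25 falls within Dm.

Dm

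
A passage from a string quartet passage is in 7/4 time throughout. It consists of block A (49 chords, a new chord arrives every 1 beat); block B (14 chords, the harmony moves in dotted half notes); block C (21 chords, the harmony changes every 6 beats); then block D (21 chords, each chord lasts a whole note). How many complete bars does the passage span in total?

43 bars

A: 49 × 1 = 49 beats = 7 bars.
B: 14 × 3 = 42 beats = 6 bars.
C: 21 × 6 = 126 beats = 18 bars.
D: 21 × 4 = 84 beats = 12 bars.
Total: 7 + 6 + 18 + 12 = 43 bars.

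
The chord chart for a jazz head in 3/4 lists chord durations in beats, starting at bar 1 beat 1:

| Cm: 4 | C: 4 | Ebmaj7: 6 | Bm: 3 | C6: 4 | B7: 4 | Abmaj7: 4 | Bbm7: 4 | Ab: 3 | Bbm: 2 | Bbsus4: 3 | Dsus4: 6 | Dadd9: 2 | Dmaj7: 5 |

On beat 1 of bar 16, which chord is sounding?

Dsus4

Beat 1 of bar 16 is beat (16−1)×3 + 1 = 46 overall.
Running totals: Cm ends at 4, C ends at 8, Ebmaj7 ends at 14, Bm ends at 17, C6 ends at 21, B7 ends at 25, Abmaj7 ends at 29, Bbm7 ends at 33, Ab ends at 36, Bbm ends at 38, Bbsus4 ends at 41, Dsus4 ends at 47.
Beat 46 falls within Dsus4.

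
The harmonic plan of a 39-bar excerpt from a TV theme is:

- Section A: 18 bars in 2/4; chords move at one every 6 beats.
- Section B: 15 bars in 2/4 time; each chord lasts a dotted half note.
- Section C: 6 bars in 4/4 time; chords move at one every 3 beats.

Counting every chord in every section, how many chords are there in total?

24 chords

A has 36 beats and chords last 6 each, so 6 chords.
B has 30 beats and chords last 3 each, so 10 chords.
C has 24 beats and chords last 3 each, so 8 chords.
Total: 6 + 10 + 8 = 24.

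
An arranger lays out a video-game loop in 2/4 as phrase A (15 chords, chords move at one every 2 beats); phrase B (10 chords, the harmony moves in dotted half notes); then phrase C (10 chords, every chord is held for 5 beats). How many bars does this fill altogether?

55 bars

A: 15 × 2 = 30 beats = 15 bars.
B: 10 × 3 = 30 beats = 15 bars.
C: 10 × 5 = 50 beats = 25 bars.
Total: 15 + 15 + 25 = 55 bars.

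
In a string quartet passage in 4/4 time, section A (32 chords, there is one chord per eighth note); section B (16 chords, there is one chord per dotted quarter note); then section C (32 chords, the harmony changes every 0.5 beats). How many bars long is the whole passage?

14 bars

A: 32 × 0.5 = 16 beats = 4 bars.
B: 16 × 1.5 = 24 beats = 6 bars.
C: 32 × 0.5 = 16 beats = 4 bars.
Total: 4 + 6 + 4 = 14 bars.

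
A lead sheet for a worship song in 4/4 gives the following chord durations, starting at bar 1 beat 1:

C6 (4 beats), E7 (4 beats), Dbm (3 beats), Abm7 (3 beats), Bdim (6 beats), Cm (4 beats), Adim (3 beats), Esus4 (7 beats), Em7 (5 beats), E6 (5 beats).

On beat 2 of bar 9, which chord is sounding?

Esus4

Beat 2 of bar 9 is beat (9−1)×4 + 2 = 34 overall.
Running totals: C6 ends at 4, E7 ends at 8, Dbm ends at 11, Abm7 ends at 14, Bdim ends at 20, Cm ends at 24, Adim ends at 27, Esus4 ends at 34.
Beat 34 falls within Esus4.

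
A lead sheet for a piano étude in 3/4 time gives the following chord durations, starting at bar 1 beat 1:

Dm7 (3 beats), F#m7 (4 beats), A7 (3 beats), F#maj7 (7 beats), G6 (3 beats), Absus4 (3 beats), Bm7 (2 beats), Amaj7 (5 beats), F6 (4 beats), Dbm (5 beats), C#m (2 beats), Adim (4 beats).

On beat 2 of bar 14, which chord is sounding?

C#m

Beat 2 of bar 14 is beat (14−1)×3 + 2 = 41 overall.
Running totals: Dm7 ends at 3, F#m7 ends at 7, A7 ends at 10, F#maj7 ends at 17, G6 ends at 20, Absus4 ends at 23, Bm7 ends at 25, Amaj7 ends at 30, F6 ends at 34, Dbm ends at 39, C#m ends at 41.
Beat 41 falls within C#m.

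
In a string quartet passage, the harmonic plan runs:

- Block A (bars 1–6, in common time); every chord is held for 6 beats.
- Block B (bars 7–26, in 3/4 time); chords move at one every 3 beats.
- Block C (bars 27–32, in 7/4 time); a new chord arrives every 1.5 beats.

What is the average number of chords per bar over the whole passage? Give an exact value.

1.625 chords per bar

A: 6 × 4 = 24 beats ÷ 6 = 4 chords.
B: 20 × 3 = 60 beats ÷ 3 = 20 chords.
C: 6 × 7 = 42 beats ÷ 1.5 = 28 chords.
Overall: 52 chords over 32 bars → 52/32 = 1.625 chords per bar.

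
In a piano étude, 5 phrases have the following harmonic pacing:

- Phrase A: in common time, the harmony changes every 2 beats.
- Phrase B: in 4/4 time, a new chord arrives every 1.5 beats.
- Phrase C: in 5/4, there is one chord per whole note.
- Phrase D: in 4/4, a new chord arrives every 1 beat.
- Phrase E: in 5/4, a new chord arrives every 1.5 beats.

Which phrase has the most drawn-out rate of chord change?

A: 4/2 = 2 chords/bar.
B: 4/1.5 = 8/3 chords/bar.
C: 5/4 = 1.25 chords/bar.
D: 4/1 = 4 chords/bar.
E: 5/1.5 = 10/3 chords/bar.
Slowest is C at 1.25 chords/bar.

Phrase C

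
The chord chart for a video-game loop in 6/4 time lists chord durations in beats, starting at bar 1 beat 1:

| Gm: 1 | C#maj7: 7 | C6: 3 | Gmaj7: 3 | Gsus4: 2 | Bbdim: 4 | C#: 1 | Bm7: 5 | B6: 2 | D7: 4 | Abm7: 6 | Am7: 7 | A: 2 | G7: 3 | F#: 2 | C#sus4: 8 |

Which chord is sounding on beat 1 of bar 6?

Beat 1 of bar 6 is beat (6−1)×6 + 1 = 31 overall.
Running totals: Gm ends at 1, C#maj7 ends at 8, C6 ends at 11, Gmaj7 ends at 14, Gsus4 ends at 16, Bbdim ends at 20, C# ends at 21, Bm7 ends at 26, B6 ends at 28, D7 ends at 32.
Beat 31 falls within D7.

D7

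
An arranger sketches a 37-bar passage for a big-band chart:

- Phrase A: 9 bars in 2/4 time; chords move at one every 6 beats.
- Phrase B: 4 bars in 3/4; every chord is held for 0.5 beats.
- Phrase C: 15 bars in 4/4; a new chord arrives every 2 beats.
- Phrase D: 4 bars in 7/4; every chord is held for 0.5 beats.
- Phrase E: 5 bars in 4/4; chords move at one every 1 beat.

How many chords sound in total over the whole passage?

A has 18 beats and chords last 6 each, so 3 chords.
B has 12 beats and chords last 0.5 each, so 24 chords.
C has 60 beats and chords last 2 each, so 30 chords.
D has 28 beats and chords last 0.5 each, so 56 chords.
E has 20 beats and chords last 1 each, so 20 chords.
Total: 3 + 24 + 30 + 56 + 20 = 133.

133 chords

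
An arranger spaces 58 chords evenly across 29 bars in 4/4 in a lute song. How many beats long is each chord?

29 bars × 4 beats/bar = 116 beats total.
116 beats ÷ 58 chords = 2 beats per chord.
(That is a half note.)

2 beats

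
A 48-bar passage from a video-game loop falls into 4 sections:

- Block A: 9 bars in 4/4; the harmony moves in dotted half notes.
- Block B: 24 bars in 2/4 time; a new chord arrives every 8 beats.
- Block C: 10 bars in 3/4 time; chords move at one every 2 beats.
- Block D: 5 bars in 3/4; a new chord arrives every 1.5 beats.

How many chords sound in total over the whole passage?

43 chords

A: 9 bars × 4 beats = 36 beats; 3 beats/chord → 12 chords.
B: 24 bars × 2 beats = 48 beats; 8 beats/chord → 6 chords.
C: 10 bars × 3 beats = 30 beats; 2 beats/chord → 15 chords.
D: 5 bars × 3 beats = 15 beats; 1.5 beats/chord → 10 chords.
Total: 12 + 6 + 15 + 10 = 43.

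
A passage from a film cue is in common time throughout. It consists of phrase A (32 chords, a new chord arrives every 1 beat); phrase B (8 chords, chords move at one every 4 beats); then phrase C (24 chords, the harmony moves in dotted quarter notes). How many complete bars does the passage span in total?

A: 32 × 1 = 32 beats = 8 bars.
B: 8 × 4 = 32 beats = 8 bars.
C: 24 × 1.5 = 36 beats = 9 bars.
Total: 8 + 8 + 9 = 25 bars.

25 bars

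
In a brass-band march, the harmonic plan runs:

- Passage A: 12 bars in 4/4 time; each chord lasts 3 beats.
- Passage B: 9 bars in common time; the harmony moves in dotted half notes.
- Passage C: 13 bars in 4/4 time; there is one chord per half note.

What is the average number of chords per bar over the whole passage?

27/17 chords per bar

A: 12 bars of 4 beats is 48 beats; at 3 beats each that's 16 chords.
B: 9 bars of 4 beats is 36 beats; at 3 beats each that's 12 chords.
C: 13 bars of 4 beats is 52 beats; at 2 beats each that's 26 chords.
Overall: 54 chords over 34 bars → 54/34 = 27/17 chords per bar.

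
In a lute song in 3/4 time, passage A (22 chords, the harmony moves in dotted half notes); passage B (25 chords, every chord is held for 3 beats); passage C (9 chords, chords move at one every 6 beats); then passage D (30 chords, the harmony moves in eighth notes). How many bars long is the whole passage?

A: 22 × 3 = 66 beats = 22 bars.
B: 25 × 3 = 75 beats = 25 bars.
C: 9 × 6 = 54 beats = 18 bars.
D: 30 × 0.5 = 15 beats = 5 bars.
Total: 22 + 25 + 18 + 5 = 70 bars.

70 bars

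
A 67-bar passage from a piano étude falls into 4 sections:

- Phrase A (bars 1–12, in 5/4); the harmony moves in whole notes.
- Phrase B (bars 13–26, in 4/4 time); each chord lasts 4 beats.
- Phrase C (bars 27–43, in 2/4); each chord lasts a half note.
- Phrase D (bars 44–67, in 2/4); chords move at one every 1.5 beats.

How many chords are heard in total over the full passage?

A: 12 bars × 5 beats = 60 beats; 4 beats/chord → 15 chords.
B: 14 bars × 4 beats = 56 beats; 4 beats/chord → 14 chords.
C: 17 bars × 2 beats = 34 beats; 2 beats/chord → 17 chords.
D: 24 bars × 2 beats = 48 beats; 1.5 beats/chord → 32 chords.
Total: 15 + 14 + 17 + 32 = 78.

78 chords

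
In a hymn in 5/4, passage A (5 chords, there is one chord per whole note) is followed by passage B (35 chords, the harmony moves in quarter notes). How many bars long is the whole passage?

A: 5 × 4 = 20 beats = 4 bars.
B: 35 × 1 = 35 beats = 7 bars.
Total: 4 + 7 = 11 bars.

11 bars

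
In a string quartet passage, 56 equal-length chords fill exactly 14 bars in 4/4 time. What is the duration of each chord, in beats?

1 beat

14 bars × 4 beats/bar = 56 beats total.
56 beats ÷ 56 chords = 1 beats per chord.
(That is a quarter note.)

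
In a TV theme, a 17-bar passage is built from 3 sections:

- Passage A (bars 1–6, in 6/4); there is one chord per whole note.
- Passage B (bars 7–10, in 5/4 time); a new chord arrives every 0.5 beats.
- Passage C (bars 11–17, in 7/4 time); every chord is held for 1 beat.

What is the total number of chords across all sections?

A has 36 beats and chords last 4 each, so 9 chords.
B has 20 beats and chords last 0.5 each, so 40 chords.
C has 49 beats and chords last 1 each, so 49 chords.
Total: 9 + 40 + 49 = 98.

98 chords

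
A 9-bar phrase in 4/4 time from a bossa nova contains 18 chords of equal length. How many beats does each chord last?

2 beats

9 bars × 4 beats/bar = 36 beats total.
36 beats ÷ 18 chords = 2 beats per chord.
(That is a half note.)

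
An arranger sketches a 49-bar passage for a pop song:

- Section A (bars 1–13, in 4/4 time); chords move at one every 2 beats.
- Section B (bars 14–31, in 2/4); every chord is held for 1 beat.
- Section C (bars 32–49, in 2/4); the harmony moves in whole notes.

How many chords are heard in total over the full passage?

71 chords

A: 13 bars × 4 beats = 52 beats; 2 beats/chord → 26 chords.
B: 18 bars × 2 beats = 36 beats; 1 beat/chord → 36 chords.
C: 18 bars × 2 beats = 36 beats; 4 beats/chord → 9 chords.
Total: 26 + 36 + 9 = 71.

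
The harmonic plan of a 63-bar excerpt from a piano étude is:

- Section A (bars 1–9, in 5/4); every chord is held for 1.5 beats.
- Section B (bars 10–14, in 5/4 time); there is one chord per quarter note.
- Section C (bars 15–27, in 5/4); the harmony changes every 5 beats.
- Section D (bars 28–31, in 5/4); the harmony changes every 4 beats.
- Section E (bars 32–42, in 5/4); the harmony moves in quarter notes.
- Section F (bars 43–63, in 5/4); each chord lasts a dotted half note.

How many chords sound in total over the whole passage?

A: 9 bars × 5 beats = 45 beats; 1.5 beats/chord → 30 chords.
B: 5 bars × 5 beats = 25 beats; 1 beat/chord → 25 chords.
C: 13 bars × 5 beats = 65 beats; 5 beats/chord → 13 chords.
D: 4 bars × 5 beats = 20 beats; 4 beats/chord → 5 chords.
E: 11 bars × 5 beats = 55 beats; 1 beat/chord → 55 chords.
F: 21 bars × 5 beats = 105 beats; 3 beats/chord → 35 chords.
Total: 30 + 25 + 13 + 5 + 55 + 35 = 163.

163 chords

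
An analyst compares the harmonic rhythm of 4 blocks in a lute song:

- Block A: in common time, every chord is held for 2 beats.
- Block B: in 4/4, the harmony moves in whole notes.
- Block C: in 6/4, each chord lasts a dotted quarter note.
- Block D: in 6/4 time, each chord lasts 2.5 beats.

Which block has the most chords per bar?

A: 4/2 = 2 chords/bar.
B: 4/4 = 1 chord/bar.
C: 6/1.5 = 4 chords/bar.
D: 6/2.5 = 2.4 chords/bar.
Fastest is C at 4 chords/bar.

Block C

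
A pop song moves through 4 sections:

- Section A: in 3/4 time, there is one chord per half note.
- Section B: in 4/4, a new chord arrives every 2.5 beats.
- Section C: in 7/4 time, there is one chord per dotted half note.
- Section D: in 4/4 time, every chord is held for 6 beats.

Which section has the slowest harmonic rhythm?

Section D

A: each chord is 2 beats in 3/4, so 1.5 per bar.
B: each chord is 2.5 beats in 4/4, so 1.6 per bar.
C: each chord is 3 beats in 7/4, so 7/3 per bar.
D: each chord is 6 beats in 4/4, so 2/3 per bar.
Slowest is D at 2/3 chords/bar.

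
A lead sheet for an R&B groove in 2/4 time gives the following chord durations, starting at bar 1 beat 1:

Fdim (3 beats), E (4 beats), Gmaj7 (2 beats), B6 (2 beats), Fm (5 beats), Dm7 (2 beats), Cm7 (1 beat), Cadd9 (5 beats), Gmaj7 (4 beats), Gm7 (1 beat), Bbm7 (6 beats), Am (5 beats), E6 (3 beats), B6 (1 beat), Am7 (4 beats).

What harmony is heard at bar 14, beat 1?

Beat 1 of bar 14 is beat (14−1)×2 + 1 = 27 overall.
Running totals: Fdim ends at 3, E ends at 7, Gmaj7 ends at 9, B6 ends at 11, Fm ends at 16, Dm7 ends at 18, Cm7 ends at 19, Cadd9 ends at 24, Gmaj7 ends at 28.
Beat 27 falls within Gmaj7.

Gmaj7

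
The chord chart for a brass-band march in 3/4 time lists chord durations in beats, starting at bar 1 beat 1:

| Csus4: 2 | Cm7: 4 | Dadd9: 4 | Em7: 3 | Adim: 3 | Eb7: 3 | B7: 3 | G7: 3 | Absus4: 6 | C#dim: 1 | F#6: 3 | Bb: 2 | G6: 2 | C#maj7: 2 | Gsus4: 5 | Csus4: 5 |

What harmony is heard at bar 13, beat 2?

Beat 2 of bar 13 is beat (13−1)×3 + 2 = 38 overall.
Running totals: Csus4 ends at 2, Cm7 ends at 6, Dadd9 ends at 10, Em7 ends at 13, Adim ends at 16, Eb7 ends at 19, B7 ends at 22, G7 ends at 25, Absus4 ends at 31, C#dim ends at 32, F#6 ends at 35, Bb ends at 37, G6 ends at 39.
Beat 38 falls within G6.

G6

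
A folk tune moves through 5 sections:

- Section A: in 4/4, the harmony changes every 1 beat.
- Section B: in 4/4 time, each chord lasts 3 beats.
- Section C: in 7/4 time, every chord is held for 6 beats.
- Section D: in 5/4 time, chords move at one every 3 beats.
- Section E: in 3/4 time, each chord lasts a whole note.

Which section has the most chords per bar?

A: 4 beats/bar ÷ 1 beat/chord = 4 chords/bar.
B: 4 beats/bar ÷ 3 beats/chord = 4/3 chords/bar.
C: 7 beats/bar ÷ 6 beats/chord = 7/6 chords/bar.
D: 5 beats/bar ÷ 3 beats/chord = 5/3 chords/bar.
E: 3 beats/bar ÷ 4 beats/chord = 0.75 chords/bar.
Fastest is A at 4 chords/bar.

Section A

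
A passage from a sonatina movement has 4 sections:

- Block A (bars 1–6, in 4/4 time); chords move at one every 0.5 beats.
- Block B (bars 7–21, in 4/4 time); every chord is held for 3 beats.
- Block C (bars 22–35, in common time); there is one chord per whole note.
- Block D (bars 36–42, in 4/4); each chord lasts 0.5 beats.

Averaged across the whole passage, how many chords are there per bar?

A: 6 bars of 4 beats is 24 beats; at 0.5 beats each that's 48 chords.
B: 15 bars of 4 beats is 60 beats; at 3 beats each that's 20 chords.
C: 14 bars of 4 beats is 56 beats; at 4 beats each that's 14 chords.
D: 7 bars of 4 beats is 28 beats; at 0.5 beats each that's 56 chords.
Overall: 138 chords over 42 bars → 138/42 = 23/7 chords per bar.

23/7 chords per bar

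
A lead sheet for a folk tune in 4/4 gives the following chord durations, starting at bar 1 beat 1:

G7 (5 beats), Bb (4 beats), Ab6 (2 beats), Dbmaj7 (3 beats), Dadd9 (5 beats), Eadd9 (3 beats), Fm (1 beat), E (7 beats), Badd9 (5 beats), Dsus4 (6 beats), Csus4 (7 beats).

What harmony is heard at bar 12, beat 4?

Beat 4 of bar 12 is beat (12−1)×4 + 4 = 48 overall.
Running totals: G7 ends at 5, Bb ends at 9, Ab6 ends at 11, Dbmaj7 ends at 14, Dadd9 ends at 19, Eadd9 ends at 22, Fm ends at 23, E ends at 30, Badd9 ends at 35, Dsus4 ends at 41, Csus4 ends at 48.
Beat 48 falls within Csus4.

Csus4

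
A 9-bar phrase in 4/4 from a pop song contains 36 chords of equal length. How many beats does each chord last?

9 bars × 4 beats/bar = 36 beats total.
36 beats ÷ 36 chords = 1 beats per chord.
(That is a quarter note.)

1 beat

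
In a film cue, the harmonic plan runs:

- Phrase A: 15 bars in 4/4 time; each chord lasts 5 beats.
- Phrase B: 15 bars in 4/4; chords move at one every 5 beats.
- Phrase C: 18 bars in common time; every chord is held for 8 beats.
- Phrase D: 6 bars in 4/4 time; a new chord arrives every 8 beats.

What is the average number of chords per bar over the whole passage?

2/3 chords per bar

A: 15 bars of 4 beats is 60 beats; at 5 beats each that's 12 chords.
B: 15 bars of 4 beats is 60 beats; at 5 beats each that's 12 chords.
C: 18 bars of 4 beats is 72 beats; at 8 beats each that's 9 chords.
D: 6 bars of 4 beats is 24 beats; at 8 beats each that's 3 chords.
Overall: 36 chords over 54 bars → 36/54 = 2/3 chords per bar.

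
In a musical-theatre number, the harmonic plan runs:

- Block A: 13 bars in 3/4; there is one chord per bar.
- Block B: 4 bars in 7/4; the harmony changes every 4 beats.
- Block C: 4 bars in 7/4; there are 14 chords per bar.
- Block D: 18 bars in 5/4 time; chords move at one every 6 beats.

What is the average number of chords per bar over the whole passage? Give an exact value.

7/3 chords per bar

A: 13 × 3 = 39 beats ÷ 3 = 13 chords.
B: 4 × 7 = 28 beats ÷ 4 = 7 chords.
C: 4 × 7 = 28 beats ÷ 0.5 = 56 chords.
D: 18 × 5 = 90 beats ÷ 6 = 15 chords.
Overall: 91 chords over 39 bars → 91/39 = 7/3 chords per bar.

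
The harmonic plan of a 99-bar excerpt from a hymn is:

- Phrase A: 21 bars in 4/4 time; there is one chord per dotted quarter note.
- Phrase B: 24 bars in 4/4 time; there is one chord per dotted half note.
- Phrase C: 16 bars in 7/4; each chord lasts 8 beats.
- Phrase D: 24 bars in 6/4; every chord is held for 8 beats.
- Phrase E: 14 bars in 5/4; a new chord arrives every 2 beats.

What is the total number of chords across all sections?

A has 84 beats and chords last 1.5 each, so 56 chords.
B has 96 beats and chords last 3 each, so 32 chords.
C has 112 beats and chords last 8 each, so 14 chords.
D has 144 beats and chords last 8 each, so 18 chords.
E has 70 beats and chords last 2 each, so 35 chords.
Total: 56 + 32 + 14 + 18 + 35 = 155.

155 chords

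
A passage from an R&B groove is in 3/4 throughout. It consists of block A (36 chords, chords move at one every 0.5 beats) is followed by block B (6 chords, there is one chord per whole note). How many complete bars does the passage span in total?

14 bars

A: 36 × 0.5 = 18 beats = 6 bars.
B: 6 × 4 = 24 beats = 8 bars.
Total: 6 + 8 = 14 bars.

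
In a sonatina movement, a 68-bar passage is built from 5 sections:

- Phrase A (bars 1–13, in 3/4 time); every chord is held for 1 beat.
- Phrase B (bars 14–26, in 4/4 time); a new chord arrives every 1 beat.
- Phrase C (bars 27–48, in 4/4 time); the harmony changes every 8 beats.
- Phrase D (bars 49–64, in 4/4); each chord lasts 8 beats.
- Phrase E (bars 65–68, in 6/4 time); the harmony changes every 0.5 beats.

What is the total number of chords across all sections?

A: 13·3 = 39 beats, 39/1 = 39 chords.
B: 13·4 = 52 beats, 52/1 = 52 chords.
C: 22·4 = 88 beats, 88/8 = 11 chords.
D: 16·4 = 64 beats, 64/8 = 8 chords.
E: 4·6 = 24 beats, 24/0.5 = 48 chords.
Total: 39 + 52 + 11 + 8 + 48 = 158.

158 chords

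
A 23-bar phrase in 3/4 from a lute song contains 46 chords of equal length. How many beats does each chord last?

23 bars × 3 beats/bar = 69 beats total.
69 beats ÷ 46 chords = 1.5 beats per chord.
(That is a dotted quarter note.)

1.5 beats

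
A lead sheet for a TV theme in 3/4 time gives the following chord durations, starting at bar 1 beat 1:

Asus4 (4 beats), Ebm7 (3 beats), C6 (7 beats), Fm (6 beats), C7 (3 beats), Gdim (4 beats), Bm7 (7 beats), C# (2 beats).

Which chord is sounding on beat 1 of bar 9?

Gdim

Beat 1 of bar 9 is beat (9−1)×3 + 1 = 25 overall.
Running totals: Asus4 ends at 4, Ebm7 ends at 7, C6 ends at 14, Fm ends at 20, C7 ends at 23, Gdim ends at 27.
Beat 25 falls within Gdim.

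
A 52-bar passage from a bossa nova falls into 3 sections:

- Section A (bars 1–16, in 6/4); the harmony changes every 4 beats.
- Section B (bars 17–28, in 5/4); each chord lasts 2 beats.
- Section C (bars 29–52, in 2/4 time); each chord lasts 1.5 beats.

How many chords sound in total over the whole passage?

A: 16·6 = 96 beats, 96/4 = 24 chords.
B: 12·5 = 60 beats, 60/2 = 30 chords.
C: 24·2 = 48 beats, 48/1.5 = 32 chords.
Total: 24 + 30 + 32 = 86.

86 chords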